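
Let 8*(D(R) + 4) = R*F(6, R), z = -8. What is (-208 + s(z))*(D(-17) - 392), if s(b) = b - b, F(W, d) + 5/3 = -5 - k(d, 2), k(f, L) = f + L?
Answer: 258154/3 ≈ 86051.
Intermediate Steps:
k(f, L) = L + f
F(W, d) = -26/3 - d (F(W, d) = -5/3 + (-5 - (2 + d)) = -5/3 + (-5 + (-2 - d)) = -5/3 + (-7 - d) = -26/3 - d)
s(b) = 0
D(R) = -4 + R*(-26/3 - R)/8 (D(R) = -4 + (R*(-26/3 - R))/8 = -4 + R*(-26/3 - R)/8)
(-208 + s(z))*(D(-17) - 392) = (-208 + 0)*((-4 - 1/24*(-17)*(26 + 3*(-17))) - 392) = -208*((-4 - 1/24*(-17)*(26 - 51)) - 392) = -208*((-4 - 1/24*(-17)*(-25)) - 392) = -208*((-4 - 425/24) - 392) = -208*(-521/24 - 392) = -208*(-9929/24) = 258154/3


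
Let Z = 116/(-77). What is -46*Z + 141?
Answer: 16193/77 ≈ 210.30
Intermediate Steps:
Z = -116/77 (Z = 116*(-1/77) = -116/77 ≈ -1.5065)
-46*Z + 141 = -46*(-116/77) + 141 = 5336/77 + 141 = 16193/77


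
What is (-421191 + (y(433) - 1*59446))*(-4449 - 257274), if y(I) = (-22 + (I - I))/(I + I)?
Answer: 54468699898536/433 ≈ 1.2579e+11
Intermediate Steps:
y(I) = -11/I (y(I) = (-22 + 0)/((2*I)) = -11/I)
(-421191 + (y(433) - 1*59446))*(-4449 - 257274) = (-421191 + (-11/433 - 1*59446))*(-4449 - 257274) = (-421191 + (-11*1/433 - 59446))*(-261723) = (-421191 + (-11/433 - 59446))*(-261723) = (-421191 - 25740129/433)*(-261723) = -208115832/433*(-261723) = 54468699898536/433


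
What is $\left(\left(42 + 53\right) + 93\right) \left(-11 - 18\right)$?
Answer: $-5452$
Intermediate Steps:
$\left(\left(42 + 53\right) + 93\right) \left(-11 - 18\right) = \left(95 + 93\right) \left(-11 - 18\right) = 188 \left(-29\right) = -5452$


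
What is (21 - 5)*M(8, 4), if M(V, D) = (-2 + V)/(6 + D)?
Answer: 48/5 ≈ 9.6000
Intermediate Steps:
M(V, D) = (-2 + V)/(6 + D)
(21 - 5)*M(8, 4) = (21 - 5)*((-2 + 8)/(6 + 4)) = 16*(6/10) = 16*((⅒)*6) = 16*(⅗) = 48/5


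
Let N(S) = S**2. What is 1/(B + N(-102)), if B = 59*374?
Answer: 1/32470 ≈ 3.0798e-5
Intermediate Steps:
B = 22066
1/(B + N(-102)) = 1/(22066 + (-102)**2) = 1/(22066 + 10404) = 1/32470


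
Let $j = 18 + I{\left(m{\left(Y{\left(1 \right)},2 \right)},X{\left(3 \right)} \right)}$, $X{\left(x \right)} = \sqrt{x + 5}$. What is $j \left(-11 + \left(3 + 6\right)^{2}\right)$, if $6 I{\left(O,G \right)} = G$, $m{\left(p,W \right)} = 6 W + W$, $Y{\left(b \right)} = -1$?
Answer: $1260 + \frac{70 \sqrt{2}}{3} \approx 1293.0$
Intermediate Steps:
$m{\left(p,W \right)} = 7 W$
$X{\left(x \right)} = \sqrt{5 + x}$
$I{\left(O,G \right)} = \frac{G}{6}$
$j = 18 + \frac{\sqrt{2}}{3}$ ($j = 18 + \frac{\sqrt{5 + 3}}{6} = 18 + \frac{\sqrt{8}}{6} = 18 + \frac{2 \sqrt{2}}{6} = 18 + \frac{\sqrt{2}}{3} \approx 18.471$)
$j \left(-11 + \left(3 + 6\right)^{2}\right) = \left(18 + \frac{\sqrt{2}}{3}\right) \left(-11 + \left(3 + 6\right)^{2}\right) = \left(18 + \frac{\sqrt{2}}{3}\right) \left(-11 + 9^{2}\right) = \left(18 + \frac{\sqrt{2}}{3}\right) \left(-11 + 81\right) = \left(18 + \frac{\sqrt{2}}{3}\right) 70 = 1260 + \frac{70 \sqrt{2}}{3}$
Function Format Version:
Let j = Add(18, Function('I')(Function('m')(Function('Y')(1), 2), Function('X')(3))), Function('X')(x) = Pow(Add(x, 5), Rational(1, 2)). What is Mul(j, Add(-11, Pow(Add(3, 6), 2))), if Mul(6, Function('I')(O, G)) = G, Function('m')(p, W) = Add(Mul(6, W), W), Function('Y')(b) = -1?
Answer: Add(1260, Mul(Rational(70, 3), Pow(2, Rational(1, 2)))) ≈ 1293.0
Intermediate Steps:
Function('m')(p, W) = Mul(7, W)
Function('X')(x) = Pow(Add(5, x), Rational(1, 2))
Function('I')(O, G) = Mul(Rational(1, 6), G)
j = Add(18, Mul(Rational(1, 3), Pow(2, Rational(1, 2)))) (j = Add(18, Mul(Rational(1, 6), Pow(Add(5, 3), Rational(1, 2)))) = Add(18, Mul(Rational(1, 6), Pow(8, Rational(1, 2)))) = Add(18, Mul(Rational(1, 6), Mul(2, Pow(2, Rational(1, 2))))) = Add(18, Mul(Rational(1, 3), Pow(2, Rational(1, 2)))) ≈ 18.471)
Mul(j, Add(-11, Pow(Add(3, 6), 2))) = Mul(Add(18, Mul(Rational(1, 3), Pow(2, Rational(1, 2)))), Add(-11, Pow(Add(3, 6), 2))) = Mul(Add(18, Mul(Rational(1, 3), Pow(2, Rational(1, 2)))), Add(-11, Pow(9, 2))) = Mul(Add(18, Mul(Rational(1, 3), Pow(2, Rational(1, 2)))), Add(-11, 81)) = Mul(Add(18, Mul(Rational(1, 3), Pow(2, Rational(1, 2)))), 70) = Add(1260, Mul(Rational(70, 3), Pow(2, Rational(1, 2))))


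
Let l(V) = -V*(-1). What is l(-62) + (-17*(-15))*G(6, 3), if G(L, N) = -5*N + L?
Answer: -2357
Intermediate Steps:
G(L, N) = L - 5*N
l(V) = V
l(-62) + (-17*(-15))*G(6, 3) = -62 + (-17*(-15))*(6 - 5*3) = -62 + 255*(6 - 15) = -62 + 255*(-9) = -62 - 2295 = -2357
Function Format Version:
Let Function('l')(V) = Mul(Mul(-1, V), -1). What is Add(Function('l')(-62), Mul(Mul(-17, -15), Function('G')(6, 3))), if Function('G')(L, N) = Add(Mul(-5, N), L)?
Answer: -2357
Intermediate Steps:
Function('G')(L, N) = Add(L, Mul(-5, N))
Function('l')(V) = V
Add(Function('l')(-62), Mul(Mul(-17, -15), Function('G')(6, 3))) = Add(-62, Mul(Mul(-17, -15), Add(6, Mul(-5, 3)))) = Add(-62, Mul(255, Add(6, -15))) = Add(-62, Mul(255, -9)) = Add(-62, -2295) = -2357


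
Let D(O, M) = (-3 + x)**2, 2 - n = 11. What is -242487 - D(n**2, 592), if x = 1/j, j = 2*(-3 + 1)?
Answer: -3879961/16 ≈ -2.4250e+5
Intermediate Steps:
n = -9 (n = 2 - 1*11 = 2 - 11 = -9)
j = -4 (j = 2*(-2) = -4)
x = -1/4 (x = 1/(-4) = -1/4 ≈ -0.25000)
D(O, M) = 169/16 (D(O, M) = (-3 - 1/4)**2 = (-13/4)**2 = 169/16)
-242487 - D(n**2, 592) = -242487 - 1*169/16 = -242487 - 169/16 = -3879961/16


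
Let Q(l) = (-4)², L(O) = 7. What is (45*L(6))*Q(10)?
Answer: 5040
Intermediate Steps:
Q(l) = 16
(45*L(6))*Q(10) = (45*7)*16 = 315*16 = 5040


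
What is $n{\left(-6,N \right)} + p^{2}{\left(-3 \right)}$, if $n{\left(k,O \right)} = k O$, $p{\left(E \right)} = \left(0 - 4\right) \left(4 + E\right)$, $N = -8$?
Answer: $64$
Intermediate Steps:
$p{\left(E \right)} = -16 - 4 E$ ($p{\left(E \right)} = - 4 \left(4 + E\right) = -16 - 4 E$)
$n{\left(k,O \right)} = O k$
$n{\left(-6,N \right)} + p^{2}{\left(-3 \right)} = \left(-8\right) \left(-6\right) + \left(-16 - -12\right)^{2} = 48 + \left(-16 + 12\right)^{2} = 48 + \left(-4\right)^{2} = 48 + 16 = 64$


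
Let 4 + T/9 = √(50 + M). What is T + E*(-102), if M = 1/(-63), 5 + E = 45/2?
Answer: -1821 + 3*√22043/7 ≈ -1757.4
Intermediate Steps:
E = 35/2 (E = -5 + 45/2 = 35/2 ≈ 17.500)
M = -1/63 ≈ -0.015873
T = -36 + 3*√22043/7 (T = -36 + 9*√(50 - 1/63) = -36 + 9*√(3149/63) = -36 + 9*(√22043/21) = -36 + 3*√22043/7 ≈ 27.630)
T + E*(-102) = (-36 + 3*√22043/7) + (35/2)*(-102) = (-36 + 3*√22043/7) - 1785 = -1821 + 3*√22043/7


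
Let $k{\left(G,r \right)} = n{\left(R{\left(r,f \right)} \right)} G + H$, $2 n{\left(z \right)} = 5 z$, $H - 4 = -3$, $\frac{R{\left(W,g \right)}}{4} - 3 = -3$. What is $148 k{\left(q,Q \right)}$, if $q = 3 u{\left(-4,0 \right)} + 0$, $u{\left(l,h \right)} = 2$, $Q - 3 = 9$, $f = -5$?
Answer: $148$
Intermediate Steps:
$R{\left(W,g \right)} = 0$ ($R{\left(W,g \right)} = 12 + 4 \left(-3\right) = 12 - 12 = 0$)
$Q = 12$ ($Q = 3 + 9 = 12$)
$q = 6$ ($q = 3 \cdot 2 + 0 = 6 + 0 = 6$)
$H = 1$ ($H = 4 - 3 = 1$)
$n{\left(z \right)} = \frac{5 z}{2}$
$k{\left(G,r \right)} = 1$ ($k{\left(G,r \right)} = \frac{5}{2} \cdot 0 G + 1 = 0 G + 1 = 0 + 1 = 1$)
$148 k{\left(q,Q \right)} = 148 \cdot 1 = 148$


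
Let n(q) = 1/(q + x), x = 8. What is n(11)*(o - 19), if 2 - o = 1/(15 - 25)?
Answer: -169/190 ≈ -0.88947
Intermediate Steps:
o = 21/10 (o = 2 - 1/(15 - 25) = 2 - 1/(-10) = 2 - 1*(-1/10) = 2 + 1/10 = 21/10 ≈ 2.1000)
n(q) = 1/(8 + q) (n(q) = 1/(q + 8) = 1/(8 + q))
n(11)*(o - 19) = (21/10 - 19)/(8 + 11) = -169/10/19 = (1/19)*(-169/10) = -169/190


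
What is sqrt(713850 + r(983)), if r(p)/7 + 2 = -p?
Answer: sqrt(706955) ≈ 840.81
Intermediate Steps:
r(p) = -14 - 7*p (r(p) = -14 + 7*(-p) = -14 - 7*p)
sqrt(713850 + r(983)) = sqrt(713850 + (-14 - 7*983)) = sqrt(713850 + (-14 - 6881)) = sqrt(713850 - 6895) = sqrt(706955)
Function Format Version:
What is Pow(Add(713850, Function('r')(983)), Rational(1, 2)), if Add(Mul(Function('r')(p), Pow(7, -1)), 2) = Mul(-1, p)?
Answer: Pow(706955, Rational(1, 2)) ≈ 840.81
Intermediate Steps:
Function('r')(p) = Add(-14, Mul(-7, p)) (Function('r')(p) = Add(-14, Mul(7, Mul(-1, p))) = Add(-14, Mul(-7, p)))
Pow(Add(713850, Function('r')(983)), Rational(1, 2)) = Pow(Add(713850, Add(-14, Mul(-7, 983))), Rational(1, 2)) = Pow(Add(713850, Add(-14, -6881)), Rational(1, 2)) = Pow(Add(713850, -6895), Rational(1, 2)) = Pow(706955, Rational(1, 2))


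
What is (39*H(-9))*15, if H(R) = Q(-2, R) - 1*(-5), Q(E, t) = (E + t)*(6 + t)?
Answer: 22230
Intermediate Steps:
Q(E, t) = (6 + t)*(E + t)
H(R) = -7 + R² + 4*R (H(R) = (R² + 6*(-2) + 6*R - 2*R) - 1*(-5) = (R² - 12 + 6*R - 2*R) + 5 = (-12 + R² + 4*R) + 5 = -7 + R² + 4*R)
(39*H(-9))*15 = (39*(-7 + (-9)² + 4*(-9)))*15 = (39*(-7 + 81 - 36))*15 = (39*38)*15 = 1482*15 = 22230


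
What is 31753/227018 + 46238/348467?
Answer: 21561730935/79108281406 ≈ 0.27256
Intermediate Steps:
31753/227018 + 46238/348467 = 21561730935/79108281406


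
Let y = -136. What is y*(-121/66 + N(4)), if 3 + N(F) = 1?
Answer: 1564/3 ≈ 521.33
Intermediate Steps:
N(F) = -2 (N(F) = -3 + 1 = -2)
y*(-121/66 + N(4)) = -136*(-121/66 - 2) = -136*(-121*1/66 - 2) = -136*(-11/6 - 2) = -136*(-23/6) = 1564/3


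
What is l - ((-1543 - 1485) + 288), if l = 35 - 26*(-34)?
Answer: 3659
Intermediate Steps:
l = 919 (l = 35 + 884 = 919)
l - ((-1543 - 1485) + 288) = 919 - ((-1543 - 1485) + 288) = 919 - (-3028 + 288) = 919 - 1*(-2740) = 919 + 2740 = 3659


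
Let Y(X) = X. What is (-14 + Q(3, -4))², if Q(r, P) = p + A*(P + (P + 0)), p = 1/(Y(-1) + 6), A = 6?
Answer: 95481/25 ≈ 3819.2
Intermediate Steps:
p = ⅕ (p = 1/(-1 + 6) = 1/5 = ⅕ ≈ 0.20000)
Q(r, P) = ⅕ + 12*P (Q(r, P) = ⅕ + 6*(P + (P + 0)) = ⅕ + 6*(P + P) = ⅕ + 6*(2*P) = ⅕ + 12*P)
(-14 + Q(3, -4))² = (-14 + (⅕ + 12*(-4)))² = (-14 + (⅕ - 48))² = (-14 - 239/5)² = (-309/5)² = 95481/25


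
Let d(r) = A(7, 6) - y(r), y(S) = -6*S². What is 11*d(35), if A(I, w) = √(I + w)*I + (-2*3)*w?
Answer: 80454 + 77*√13 ≈ 80732.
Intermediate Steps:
A(I, w) = -6*w + I*√(I + w) (A(I, w) = I*√(I + w) - 6*w = -6*w + I*√(I + w))
d(r) = -36 + 6*r² + 7*√13 (d(r) = (-6*6 + 7*√(7 + 6)) - (-6)*r² = (-36 + 7*√13) + 6*r² = -36 + 6*r² + 7*√13)
11*d(35) = 11*(-36 + 6*35² + 7*√13) = 11*(-36 + 6*1225 + 7*√13) = 11*(-36 + 7350 + 7*√13) = 11*(7314 + 7*√13) = 80454 + 77*√13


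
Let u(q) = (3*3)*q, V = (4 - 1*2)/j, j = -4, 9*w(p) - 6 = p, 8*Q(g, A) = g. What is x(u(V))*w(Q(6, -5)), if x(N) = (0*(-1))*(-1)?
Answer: 0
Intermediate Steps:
Q(g, A) = g/8
w(p) = ⅔ + p/9
V = -½ (V = (4 - 1*2)/(-4) = (4 - 2)*(-¼) = 2*(-¼) = -½ ≈ -0.50000)
u(q) = 9*q
x(N) = 0 (x(N) = 0*(-1) = 0)
x(u(V))*w(Q(6, -5)) = 0*(⅔ + ((⅛)*6)/9) = 0*(⅔ + (⅑)*(¾)) = 0*(⅔ + 1/12) = 0*(¾) = 0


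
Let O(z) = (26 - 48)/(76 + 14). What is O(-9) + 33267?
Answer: 1497004/45 ≈ 33267.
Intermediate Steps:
O(z) = -11/45 (O(z) = -22/90 = -22*1/90 = -11/45)
O(-9) + 33267 = -11/45 + 33267 = 1497004/45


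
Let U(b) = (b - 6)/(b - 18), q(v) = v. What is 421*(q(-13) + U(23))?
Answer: -20208/5 ≈ -4041.6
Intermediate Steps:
U(b) = (-6 + b)/(-18 + b)
421*(q(-13) + U(23)) = 421*(-13 + (-6 + 23)/(-18 + 23)) = 421*(-13 + 17/5) = 421*(-48/5) = -20208/5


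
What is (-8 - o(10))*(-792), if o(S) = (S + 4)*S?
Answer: 117216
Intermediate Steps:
o(S) = S*(4 + S) (o(S) = (4 + S)*S = S*(4 + S))
(-8 - o(10))*(-792) = (-8 - 10*(4 + 10))*(-792) = (-8 - 10*14)*(-792) = (-8 - 1*140)*(-792) = (-8 - 140)*(-792) = -148*(-792) = 117216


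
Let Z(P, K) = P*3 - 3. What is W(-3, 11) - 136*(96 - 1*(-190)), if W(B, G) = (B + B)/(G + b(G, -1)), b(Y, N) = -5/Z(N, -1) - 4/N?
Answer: -3695156/95 ≈ -38896.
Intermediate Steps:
Z(P, K) = -3 + 3*P (Z(P, K) = 3*P - 3 = -3 + 3*P)
b(Y, N) = -5/(-3 + 3*N) - 4/N
W(B, G) = 2*B/(29/6 + G) (W(B, G) = (B + B)/(G + (⅓)*(12 - 17*(-1))/(-1*(-1 - 1))) = (2*B)/(G + (⅓)*(-1)*(12 + 17)/(-2)) = (2*B)/(G + (⅓)*(-1)*(-½)*29) = (2*B)/(G + 29/6) = (2*B)/(29/6 + G) = 2*B/(29/6 + G))
W(-3, 11) - 136*(96 - 1*(-190)) = 12*(-3)/(29 + 6*11) - 136*(96 - 1*(-190)) = 12*(-3)/(29 + 66) - 136*(96 + 190) = 12*(-3)/95 - 136*286 = 12*(-3)*(1/95) - 38896 = -36/95 - 38896 = -3695156/95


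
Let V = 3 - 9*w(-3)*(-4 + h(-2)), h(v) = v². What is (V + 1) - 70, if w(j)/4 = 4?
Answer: -66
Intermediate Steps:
w(j) = 16 (w(j) = 4*4 = 16)
V = 3 (V = 3 - 144*(-4 + (-2)²) = 3 - 144*(-4 + 4) = 3 - 144*0 = 3 - 9*0 = 3 + 0 = 3)
(V + 1) - 70 = (3 + 1) - 70 = 4 - 70 = -66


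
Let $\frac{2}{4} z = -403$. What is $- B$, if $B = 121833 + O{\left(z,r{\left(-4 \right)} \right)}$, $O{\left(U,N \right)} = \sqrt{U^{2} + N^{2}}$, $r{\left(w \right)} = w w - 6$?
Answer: $-121833 - 2 \sqrt{162434} \approx -1.2264 \cdot 10^{5}$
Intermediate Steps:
$r{\left(w \right)} = -6 + w^{2}$ ($r{\left(w \right)} = w^{2} - 6 = -6 + w^{2}$)
$z = -806$ ($z = 2 \left(-403\right) = -806$)
$O{\left(U,N \right)} = \sqrt{N^{2} + U^{2}}$
$B = 121833 + 2 \sqrt{162434}$ ($B = 121833 + \sqrt{\left(-6 + \left(-4\right)^{2}\right)^{2} + \left(-806\right)^{2}} = 121833 + \sqrt{\left(-6 + 16\right)^{2} + 649636} = 121833 + \sqrt{10^{2} + 649636} = 121833 + \sqrt{100 + 649636} = 121833 + \sqrt{649736} = 121833 + 2 \sqrt{162434} \approx 1.2264 \cdot 10^{5}$)
$- B = - (121833 + 2 \sqrt{162434}) = -121833 - 2 \sqrt{162434}$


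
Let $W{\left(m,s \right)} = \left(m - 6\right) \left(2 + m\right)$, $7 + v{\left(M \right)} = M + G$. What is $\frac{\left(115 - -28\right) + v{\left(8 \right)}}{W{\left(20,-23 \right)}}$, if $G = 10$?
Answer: $\frac{1}{2} \approx 0.5$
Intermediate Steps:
$v{\left(M \right)} = 3 + M$ ($v{\left(M \right)} = -7 + \left(M + 10\right) = -7 + \left(10 + M\right) = 3 + M$)
$W{\left(m,s \right)} = \left(-6 + m\right) \left(2 + m\right)$
$\frac{\left(115 - -28\right) + v{\left(8 \right)}}{W{\left(20,-23 \right)}} = \frac{\left(115 - -28\right) + \left(3 + 8\right)}{-12 + 20^{2} - 80} = \frac{\left(115 + 28\right) + 11}{-12 + 400 - 80} = \frac{143 + 11}{308} = 154 \cdot \frac{1}{308} = \frac{1}{2}$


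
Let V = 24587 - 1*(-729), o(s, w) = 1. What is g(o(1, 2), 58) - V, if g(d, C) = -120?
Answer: -25436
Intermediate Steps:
V = 25316 (V = 24587 + 729 = 25316)
g(o(1, 2), 58) - V = -120 - 1*25316 = -120 - 25316 = -25436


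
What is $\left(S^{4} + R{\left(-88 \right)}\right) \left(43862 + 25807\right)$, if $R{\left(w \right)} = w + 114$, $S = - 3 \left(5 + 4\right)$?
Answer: $37026774423$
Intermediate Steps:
$S = -27$ ($S = \left(-3\right) 9 = -27$)
$R{\left(w \right)} = 114 + w$
$\left(S^{4} + R{\left(-88 \right)}\right) \left(43862 + 25807\right) = \left(\left(-27\right)^{4} + \left(114 - 88\right)\right) \left(43862 + 25807\right) = \left(531441 + 26\right) 69669 = 531467 \cdot 69669 = 37026774423$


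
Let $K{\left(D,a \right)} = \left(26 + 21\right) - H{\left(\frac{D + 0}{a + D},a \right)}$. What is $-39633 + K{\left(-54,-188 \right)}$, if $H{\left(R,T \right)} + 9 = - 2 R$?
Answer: $- \frac{4788763}{121} \approx -39577.0$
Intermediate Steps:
$H{\left(R,T \right)} = -9 - 2 R$
$K{\left(D,a \right)} = 56 + \frac{2 D}{D + a}$ ($K{\left(D,a \right)} = \left(26 + 21\right) - \left(-9 - 2 \frac{D + 0}{a + D}\right) = 47 - \left(-9 - 2 \frac{D}{D + a}\right) = 47 - \left(-9 - \frac{2 D}{D + a}\right) = 47 + \left(9 + \frac{2 D}{D + a}\right) = 56 + \frac{2 D}{D + a}$)
$-39633 + K{\left(-54,-188 \right)} = -39633 + \frac{2 \left(28 \left(-188\right) + 29 \left(-54\right)\right)}{-54 - 188} = -39633 + \frac{2 \left(-5264 - 1566\right)}{-242} = -39633 + 2 \left(- \frac{1}{242}\right) \left(-6830\right) = -39633 + \frac{6830}{121} = - \frac{4788763}{121}$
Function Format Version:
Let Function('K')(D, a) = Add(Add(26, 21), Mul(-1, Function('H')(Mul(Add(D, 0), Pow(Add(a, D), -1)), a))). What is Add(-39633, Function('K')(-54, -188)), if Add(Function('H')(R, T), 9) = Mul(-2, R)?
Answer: Rational(-4788763, 121) ≈ -39577.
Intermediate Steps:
Function('H')(R, T) = Add(-9, Mul(-2, R))
Function('K')(D, a) = Add(56, Mul(2, D, Pow(Add(D, a), -1))) (Function('K')(D, a) = Add(Add(26, 21), Mul(-1, Add(-9, Mul(-2, Mul(Add(D, 0), Pow(Add(a, D), -1)))))) = Add(47, Mul(-1, Add(-9, Mul(-2, Mul(D, Pow(Add(D, a), -1)))))) = Add(47, Mul(-1, Add(-9, Mul(-2, D, Pow(Add(D, a), -1))))) = Add(47, Add(9, Mul(2, D, Pow(Add(D, a), -1)))) = Add(56, Mul(2, D, Pow(Add(D, a), -1))))
Add(-39633, Function('K')(-54, -188)) = Add(-39633, Mul(2, Pow(Add(-54, -188), -1), Add(Mul(28, -188), Mul(29, -54)))) = Add(-39633, Mul(2, Pow(-242, -1), Add(-5264, -1566))) = Add(-39633, Mul(2, Rational(-1, 242), -6830)) = Add(-39633, Rational(6830, 121)) = Rational(-4788763, 121)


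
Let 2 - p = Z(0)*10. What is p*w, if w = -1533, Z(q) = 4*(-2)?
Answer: -125706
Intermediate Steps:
Z(q) = -8
p = 82 (p = 2 - (-8)*10 = 2 - 1*(-80) = 2 + 80 = 82)
p*w = 82*(-1533) = -125706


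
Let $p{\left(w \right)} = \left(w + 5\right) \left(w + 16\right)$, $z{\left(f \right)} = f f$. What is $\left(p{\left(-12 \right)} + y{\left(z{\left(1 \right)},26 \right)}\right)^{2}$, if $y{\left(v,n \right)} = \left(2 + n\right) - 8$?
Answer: $64$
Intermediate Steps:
$z{\left(f \right)} = f^{2}$
$p{\left(w \right)} = \left(5 + w\right) \left(16 + w\right)$
$y{\left(v,n \right)} = -6 + n$
$\left(p{\left(-12 \right)} + y{\left(z{\left(1 \right)},26 \right)}\right)^{2} = \left(\left(80 + \left(-12\right)^{2} + 21 \left(-12\right)\right) + \left(-6 + 26\right)\right)^{2} = \left(\left(80 + 144 - 252\right) + 20\right)^{2} = \left(-28 + 20\right)^{2} = \left(-8\right)^{2} = 64$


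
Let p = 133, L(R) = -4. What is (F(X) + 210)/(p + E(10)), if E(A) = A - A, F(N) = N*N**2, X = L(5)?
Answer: 146/133 ≈ 1.0977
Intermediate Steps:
X = -4
F(N) = N**3
E(A) = 0
(F(X) + 210)/(p + E(10)) = ((-4)**3 + 210)/(133 + 0) = (-64 + 210)/133 = 146*(1/133) = 146/133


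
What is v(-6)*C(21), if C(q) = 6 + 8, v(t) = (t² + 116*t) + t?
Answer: -9324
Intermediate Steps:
v(t) = t² + 117*t
C(q) = 14
v(-6)*C(21) = -6*(117 - 6)*14 = -6*111*14 = -666*14 = -9324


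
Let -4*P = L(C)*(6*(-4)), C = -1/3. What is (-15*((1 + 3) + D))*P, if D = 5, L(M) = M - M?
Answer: 0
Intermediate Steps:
C = -1/3 (C = -1*1/3 = -1/3 ≈ -0.33333)
L(M) = 0
P = 0 (P = -0*6*(-4) = -0*(-24) = -1/4*0 = 0)
(-15*((1 + 3) + D))*P = -15*((1 + 3) + 5)*0 = -15*(4 + 5)*0 = -15*9*0 = -135*0 = 0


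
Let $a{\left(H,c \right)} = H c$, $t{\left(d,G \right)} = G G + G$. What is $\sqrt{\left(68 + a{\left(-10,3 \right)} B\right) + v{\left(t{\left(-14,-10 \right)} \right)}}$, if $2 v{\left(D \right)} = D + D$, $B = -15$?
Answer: $4 \sqrt{38} \approx 24.658$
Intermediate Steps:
$t{\left(d,G \right)} = G + G^{2}$ ($t{\left(d,G \right)} = G^{2} + G = G + G^{2}$)
$v{\left(D \right)} = D$ ($v{\left(D \right)} = \frac{D + D}{2} = \frac{2 D}{2} = D$)
$\sqrt{\left(68 + a{\left(-10,3 \right)} B\right) + v{\left(t{\left(-14,-10 \right)} \right)}} = \sqrt{\left(68 + \left(-10\right) 3 \left(-15\right)\right) - 10 \left(1 - 10\right)} = \sqrt{\left(68 - -450\right) - -90} = \sqrt{\left(68 + 450\right) + 90} = \sqrt{518 + 90} = \sqrt{608} = 4 \sqrt{38}$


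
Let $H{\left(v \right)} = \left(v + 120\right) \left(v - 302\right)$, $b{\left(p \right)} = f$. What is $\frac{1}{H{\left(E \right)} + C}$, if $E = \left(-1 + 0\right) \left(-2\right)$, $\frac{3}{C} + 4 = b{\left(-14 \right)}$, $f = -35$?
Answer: $- \frac{13}{475801} \approx -2.7322 \cdot 10^{-5}$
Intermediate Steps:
$b{\left(p \right)} = -35$
$C = - \frac{1}{13}$ ($C = \frac{3}{-4 - 35} = \frac{3}{-39} = 3 \left(- \frac{1}{39}\right) = - \frac{1}{13} \approx -0.076923$)
$E = 2$ ($E = \left(-1\right) \left(-2\right) = 2$)
$H{\left(v \right)} = \left(-302 + v\right) \left(120 + v\right)$ ($H{\left(v \right)} = \left(120 + v\right) \left(-302 + v\right) = \left(-302 + v\right) \left(120 + v\right)$)
$\frac{1}{H{\left(E \right)} + C} = \frac{1}{\left(-36240 + 2^{2} - 364\right) - \frac{1}{13}} = \frac{1}{\left(-36240 + 4 - 364\right) - \frac{1}{13}} = \frac{1}{-36600 - \frac{1}{13}} = \frac{1}{- \frac{475801}{13}} = - \frac{13}{475801}$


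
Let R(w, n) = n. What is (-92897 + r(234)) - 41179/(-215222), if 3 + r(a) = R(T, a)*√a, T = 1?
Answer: -19994082621/215222 + 702*√26 ≈ -89320.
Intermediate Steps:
r(a) = -3 + a^(3/2) (r(a) = -3 + a*√a = -3 + a^(3/2))
(-92897 + r(234)) - 41179/(-215222) = (-92897 + (-3 + 234^(3/2))) - 41179/(-215222) = (-92897 + (-3 + 702*√26)) - 41179*(-1/215222) = (-92900 + 702*√26) + 41179/215222 = -19994082621/215222 + 702*√26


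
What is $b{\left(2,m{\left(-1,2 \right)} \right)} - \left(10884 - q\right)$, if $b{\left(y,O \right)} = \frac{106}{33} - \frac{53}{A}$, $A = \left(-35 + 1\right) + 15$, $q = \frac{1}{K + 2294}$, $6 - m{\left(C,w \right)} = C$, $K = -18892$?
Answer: $- \frac{113206742617}{10406946} \approx -10878.0$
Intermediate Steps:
$m{\left(C,w \right)} = 6 - C$
$q = - \frac{1}{16598}$ ($q = \frac{1}{-18892 + 2294} = \frac{1}{-16598} = - \frac{1}{16598} \approx -6.0248 \cdot 10^{-5}$)
$A = -19$ ($A = -34 + 15 = -19$)
$b{\left(y,O \right)} = \frac{3763}{627}$ ($b{\left(y,O \right)} = \frac{106}{33} - \frac{53}{-19} = 106 \cdot \frac{1}{33} - - \frac{53}{19} = \frac{106}{33} + \frac{53}{19} = \frac{3763}{627}$)
$b{\left(2,m{\left(-1,2 \right)} \right)} - \left(10884 - q\right) = \frac{3763}{627} - \left(10884 - - \frac{1}{16598}\right) = \frac{3763}{627} - \left(10884 + \frac{1}{16598}\right) = \frac{3763}{627} - \frac{180652633}{16598} = - \frac{113206742617}{10406946}$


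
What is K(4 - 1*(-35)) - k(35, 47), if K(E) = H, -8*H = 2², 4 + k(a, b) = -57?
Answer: 121/2 ≈ 60.500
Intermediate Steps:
k(a, b) = -61 (k(a, b) = -4 - 57 = -61)
H = -½ (H = -⅛*2² = -⅛*4 = -½ ≈ -0.50000)
K(E) = -½
K(4 - 1*(-35)) - k(35, 47) = -½ - 1*(-61) = -½ + 61 = 121/2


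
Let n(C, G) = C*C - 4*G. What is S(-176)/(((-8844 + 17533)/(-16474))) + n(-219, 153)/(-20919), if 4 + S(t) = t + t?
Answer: 40757721425/60588397 ≈ 672.70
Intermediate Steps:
S(t) = -4 + 2*t (S(t) = -4 + (t + t) = -4 + 2*t)
n(C, G) = C² - 4*G
S(-176)/(((-8844 + 17533)/(-16474))) + n(-219, 153)/(-20919) = (-4 + 2*(-176))/(((-8844 + 17533)/(-16474))) + ((-219)² - 4*153)/(-20919) = (-4 - 352)/((8689*(-1/16474))) + (47961 - 612)*(-1/20919) = -356/(-8689/16474) + 47349*(-1/20919) = -356*(-16474/8689) - 15783/6973 = 5864744/8689 - 15783/6973 = 40757721425/60588397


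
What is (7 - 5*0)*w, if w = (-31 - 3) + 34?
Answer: 0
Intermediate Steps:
w = 0 (w = -34 + 34 = 0)
(7 - 5*0)*w = (7 - 5*0)*0 = (7 + 0)*0 = 7*0 = 0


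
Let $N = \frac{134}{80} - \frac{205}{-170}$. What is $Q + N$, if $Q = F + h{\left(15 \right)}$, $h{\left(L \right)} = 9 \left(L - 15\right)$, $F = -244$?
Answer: $- \frac{163961}{680} \approx -241.12$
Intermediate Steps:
$h{\left(L \right)} = -135 + 9 L$ ($h{\left(L \right)} = 9 \left(-15 + L\right) = -135 + 9 L$)
$Q = -244$ ($Q = -244 + \left(-135 + 9 \cdot 15\right) = -244 + \left(-135 + 135\right) = -244 + 0 = -244$)
$N = \frac{1959}{680}$ ($N = 134 \cdot \frac{1}{80} - - \frac{41}{34} = \frac{67}{40} + \frac{41}{34} = \frac{1959}{680} \approx 2.8809$)
$Q + N = -244 + \frac{1959}{680} = - \frac{163961}{680}$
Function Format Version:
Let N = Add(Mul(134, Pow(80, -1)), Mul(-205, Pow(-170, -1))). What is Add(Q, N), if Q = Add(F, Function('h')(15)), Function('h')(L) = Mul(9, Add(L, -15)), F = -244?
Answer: Rational(-163961, 680) ≈ -241.12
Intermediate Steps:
Function('h')(L) = Add(-135, Mul(9, L)) (Function('h')(L) = Mul(9, Add(-15, L)) = Add(-135, Mul(9, L)))
Q = -244 (Q = Add(-244, Add(-135, Mul(9, 15))) = Add(-244, Add(-135, 135)) = Add(-244, 0) = -244)
N = Rational(1959, 680) (N = Add(Mul(134, Rational(1, 80)), Mul(-205, Rational(-1, 170))) = Add(Rational(67, 40), Rational(41, 34)) = Rational(1959, 680) ≈ 2.8809)
Add(Q, N) = Add(-244, Rational(1959, 680)) = Rational(-163961, 680)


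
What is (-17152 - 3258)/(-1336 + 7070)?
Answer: -10205/2867 ≈ -3.5595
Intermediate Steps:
(-17152 - 3258)/(-1336 + 7070) = -20410/5734 = -20410*1/5734 = -10205/2867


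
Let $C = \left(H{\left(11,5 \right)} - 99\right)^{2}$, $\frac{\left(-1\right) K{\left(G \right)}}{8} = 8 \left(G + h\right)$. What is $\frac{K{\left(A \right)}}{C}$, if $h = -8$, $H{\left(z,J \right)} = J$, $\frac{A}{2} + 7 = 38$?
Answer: $- \frac{864}{2209} \approx -0.39113$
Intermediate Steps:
$A = 62$ ($A = -14 + 2 \cdot 38 = -14 + 76 = 62$)
$K{\left(G \right)} = 512 - 64 G$ ($K{\left(G \right)} = - 8 \cdot 8 \left(G - 8\right) = - 8 \cdot 8 \left(-8 + G\right) = - 8 \left(-64 + 8 G\right) = 512 - 64 G$)
$C = 8836$ ($C = \left(5 - 99\right)^{2} = \left(-94\right)^{2} = 8836$)
$\frac{K{\left(A \right)}}{C} = \frac{512 - 3968}{8836} = \left(512 - 3968\right) \frac{1}{8836} = \left(-3456\right) \frac{1}{8836} = - \frac{864}{2209}$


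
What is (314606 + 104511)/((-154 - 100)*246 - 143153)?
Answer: -419117/205637 ≈ -2.0381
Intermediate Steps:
(314606 + 104511)/((-154 - 100)*246 - 143153) = 419117/(-254*246 - 143153) = 419117/(-62484 - 143153) = 419117/(-205637) = 419117*(-1/205637) = -419117/205637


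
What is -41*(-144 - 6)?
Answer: 6150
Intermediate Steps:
-41*(-144 - 6) = -41*(-150) = 6150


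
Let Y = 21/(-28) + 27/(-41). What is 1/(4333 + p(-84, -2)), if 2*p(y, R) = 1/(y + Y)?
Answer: 14007/60692249 ≈ 0.00023079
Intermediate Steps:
Y = -231/164 (Y = 21*(-1/28) + 27*(-1/41) = -3/4 - 27/41 = -231/164 ≈ -1.4085)
p(y, R) = 1/(2*(-231/164 + y)) (p(y, R) = 1/(2*(y - 231/164)) = 1/(2*(-231/164 + y)))
1/(4333 + p(-84, -2)) = 1/(4333 + 82/(-231 + 164*(-84))) = 1/(4333 + 82/(-231 - 13776)) = 1/(4333 + 82/(-14007)) = 1/(4333 + 82*(-1/14007)) = 1/(4333 - 82/14007) = 1/(60692249/14007) = 14007/60692249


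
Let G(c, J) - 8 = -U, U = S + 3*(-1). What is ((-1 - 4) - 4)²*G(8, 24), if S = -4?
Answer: 1215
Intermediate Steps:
U = -7 (U = -4 + 3*(-1) = -4 - 3 = -7)
G(c, J) = 15 (G(c, J) = 8 - 1*(-7) = 8 + 7 = 15)
((-1 - 4) - 4)²*G(8, 24) = ((-1 - 4) - 4)²*15 = (-5 - 4)²*15 = (-9)²*15 = 81*15 = 1215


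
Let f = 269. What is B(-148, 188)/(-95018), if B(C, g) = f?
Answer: -269/95018 ≈ -0.0028310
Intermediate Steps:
B(C, g) = 269
B(-148, 188)/(-95018) = 269/(-95018) = 269*(-1/95018) = -269/95018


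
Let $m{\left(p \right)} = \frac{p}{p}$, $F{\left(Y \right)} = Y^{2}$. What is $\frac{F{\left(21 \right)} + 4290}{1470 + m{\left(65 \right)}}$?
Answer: $\frac{4731}{1471} \approx 3.2162$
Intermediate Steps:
$m{\left(p \right)} = 1$
$\frac{F{\left(21 \right)} + 4290}{1470 + m{\left(65 \right)}} = \frac{21^{2} + 4290}{1470 + 1} = \frac{441 + 4290}{1471} = 4731 \cdot \frac{1}{1471} = \frac{4731}{1471}$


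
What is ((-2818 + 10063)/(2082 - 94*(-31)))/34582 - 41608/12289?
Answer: -7188594694771/2123191077208 ≈ -3.3857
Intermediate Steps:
((-2818 + 10063)/(2082 - 94*(-31)))/34582 - 41608/12289 = (7245/(2082 + 2914))*(1/34582) - 41608*1/12289 = (7245/4996)*(1/34582) - 41608/12289 = 7245/172771672 - 41608/12289 = -7188594694771/2123191077208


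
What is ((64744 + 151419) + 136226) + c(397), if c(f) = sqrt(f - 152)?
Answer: 352389 + 7*sqrt(5) ≈ 3.5240e+5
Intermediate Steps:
c(f) = sqrt(-152 + f)
((64744 + 151419) + 136226) + c(397) = ((64744 + 151419) + 136226) + sqrt(-152 + 397) = (216163 + 136226) + sqrt(245) = 352389 + 7*sqrt(5)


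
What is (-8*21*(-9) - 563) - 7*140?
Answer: -31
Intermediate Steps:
(-8*21*(-9) - 563) - 7*140 = (-168*(-9) - 563) - 980 = (1512 - 563) - 980 = 949 - 980 = -31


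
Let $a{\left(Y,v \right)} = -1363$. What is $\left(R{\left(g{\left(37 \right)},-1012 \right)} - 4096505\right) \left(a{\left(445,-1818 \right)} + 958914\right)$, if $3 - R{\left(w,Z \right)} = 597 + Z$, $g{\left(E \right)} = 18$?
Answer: $-3922212202937$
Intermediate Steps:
$R{\left(w,Z \right)} = -594 - Z$ ($R{\left(w,Z \right)} = 3 - \left(597 + Z\right) = -594 - Z$)
$\left(R{\left(g{\left(37 \right)},-1012 \right)} - 4096505\right) \left(a{\left(445,-1818 \right)} + 958914\right) = \left(\left(-594 - -1012\right) - 4096505\right) \left(-1363 + 958914\right) = \left(\left(-594 + 1012\right) - 4096505\right) 957551 = \left(418 - 4096505\right) 957551 = \left(-4096087\right) 957551 = -3922212202937$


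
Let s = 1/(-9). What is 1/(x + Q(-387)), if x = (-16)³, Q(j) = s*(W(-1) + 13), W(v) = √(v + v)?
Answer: -36877/151101459 + I*√2/151101459 ≈ -0.00024405 + 9.3594e-9*I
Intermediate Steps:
s = -⅑ ≈ -0.11111
W(v) = √2*√v (W(v) = √(2*v) = √2*√v)
Q(j) = -13/9 - I*√2/9 (Q(j) = -(√2*√(-1) + 13)/9 = -(√2*I + 13)/9 = -(I*√2 + 13)/9 = -(13 + I*√2)/9 = -13/9 - I*√2/9)
x = -4096
1/(x + Q(-387)) = 1/(-4096 + (-13/9 - I*√2/9)) = 1/(-36877/9 - I*√2/9)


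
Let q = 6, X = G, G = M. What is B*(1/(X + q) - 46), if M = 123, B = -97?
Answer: 575501/129 ≈ 4461.3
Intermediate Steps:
G = 123
X = 123
B*(1/(X + q) - 46) = -97*(1/(123 + 6) - 46) = -97*(1/129 - 46) = -97*(-5933/129) = 575501/129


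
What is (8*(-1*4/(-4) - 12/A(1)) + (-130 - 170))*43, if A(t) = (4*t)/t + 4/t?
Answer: -13072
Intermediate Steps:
A(t) = 4 + 4/t
(8*(-1*4/(-4) - 12/A(1)) + (-130 - 170))*43 = (8*(-1*4/(-4) - 12/(4 + 4/1)) + (-130 - 170))*43 = (8*(-4*(-¼) - 12/(4 + 4*1)) - 300)*43 = (8*(1 - 12/(4 + 4)) - 300)*43 = (8*(1 - 12/8) - 300)*43 = (8*(1 - 12*⅛) - 300)*43 = (8*(1 - 3/2) - 300)*43 = (8*(-½) - 300)*43 = (-4 - 300)*43 = -304*43 = -13072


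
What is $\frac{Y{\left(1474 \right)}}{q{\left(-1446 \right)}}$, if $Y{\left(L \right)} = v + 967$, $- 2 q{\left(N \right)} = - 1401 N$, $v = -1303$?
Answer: $\frac{112}{337641} \approx 0.00033171$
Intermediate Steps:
$q{\left(N \right)} = \frac{1401 N}{2}$ ($q{\left(N \right)} = - \frac{\left(-1401\right) N}{2} = \frac{1401 N}{2}$)
$Y{\left(L \right)} = -336$ ($Y{\left(L \right)} = -1303 + 967 = -336$)
$\frac{Y{\left(1474 \right)}}{q{\left(-1446 \right)}} = - \frac{336}{\frac{1401}{2} \left(-1446\right)} = - \frac{336}{-1012923} = \left(-336\right) \left(- \frac{1}{1012923}\right) = \frac{112}{337641}$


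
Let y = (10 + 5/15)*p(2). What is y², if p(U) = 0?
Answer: 0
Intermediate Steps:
y = 0 (y = (10 + 5/15)*0 = (10 + 5*(1/15))*0 = (10 + ⅓)*0 = (31/3)*0 = 0)
y² = 0² = 0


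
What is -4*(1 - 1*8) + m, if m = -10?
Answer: 18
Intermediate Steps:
-4*(1 - 1*8) + m = -4*(1 - 1*8) - 10 = -4*(1 - 8) - 10 = -4*(-7) - 10 = 28 - 10 = 18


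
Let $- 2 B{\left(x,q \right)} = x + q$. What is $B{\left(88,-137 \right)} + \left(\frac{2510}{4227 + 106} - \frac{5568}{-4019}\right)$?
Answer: $\frac{921729691}{34828654} \approx 26.465$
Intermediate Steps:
$B{\left(x,q \right)} = - \frac{q}{2} - \frac{x}{2}$ ($B{\left(x,q \right)} = - \frac{x + q}{2} = - \frac{q + x}{2} = - \frac{q}{2} - \frac{x}{2}$)
$B{\left(88,-137 \right)} + \left(\frac{2510}{4227 + 106} - \frac{5568}{-4019}\right) = \left(\left(- \frac{1}{2}\right) \left(-137\right) - 44\right) + \left(\frac{2510}{4227 + 106} - \frac{5568}{-4019}\right) = \left(\frac{137}{2} - 44\right) + \left(\frac{2510}{4333} - - \frac{5568}{4019}\right) = \frac{49}{2} + \left(2510 \cdot \frac{1}{4333} + \frac{5568}{4019}\right) = \frac{49}{2} + \left(\frac{2510}{4333} + \frac{5568}{4019}\right) = \frac{49}{2} + \frac{34213834}{17414327} = \frac{921729691}{34828654}$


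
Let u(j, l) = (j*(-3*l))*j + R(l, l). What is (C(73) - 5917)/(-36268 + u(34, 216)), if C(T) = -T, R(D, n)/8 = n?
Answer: 2995/391814 ≈ 0.0076439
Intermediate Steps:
R(D, n) = 8*n
u(j, l) = 8*l - 3*l*j² (u(j, l) = (j*(-3*l))*j + 8*l = (-3*j*l)*j + 8*l = -3*l*j² + 8*l = 8*l - 3*l*j²)
(C(73) - 5917)/(-36268 + u(34, 216)) = (-1*73 - 5917)/(-36268 + 216*(8 - 3*34²)) = (-73 - 5917)/(-36268 + 216*(8 - 3*1156)) = -5990/(-36268 + 216*(8 - 3468)) = -5990/(-36268 + 216*(-3460)) = -5990/(-36268 - 747360) = -5990/(-783628) = -5990*(-1/783628) = 2995/391814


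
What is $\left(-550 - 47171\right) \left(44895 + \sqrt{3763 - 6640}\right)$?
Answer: $-2142434295 - 47721 i \sqrt{2877} \approx -2.1424 \cdot 10^{9} - 2.5596 \cdot 10^{6} i$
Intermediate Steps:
$\left(-550 - 47171\right) \left(44895 + \sqrt{3763 - 6640}\right) = - 47721 \left(44895 + \sqrt{-2877}\right) = - 47721 \left(44895 + i \sqrt{2877}\right) = -2142434295 - 47721 i \sqrt{2877}$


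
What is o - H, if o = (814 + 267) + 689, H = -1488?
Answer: 3258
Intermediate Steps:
o = 1770 (o = 1081 + 689 = 1770)
o - H = 1770 - 1*(-1488) = 1770 + 1488 = 3258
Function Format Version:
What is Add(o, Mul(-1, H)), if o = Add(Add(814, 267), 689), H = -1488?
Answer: 3258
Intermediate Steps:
o = 1770 (o = Add(1081, 689) = 1770)
Add(o, Mul(-1, H)) = Add(1770, Mul(-1, -1488)) = Add(1770, 1488) = 3258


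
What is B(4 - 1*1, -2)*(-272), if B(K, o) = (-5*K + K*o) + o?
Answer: 6256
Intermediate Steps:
B(K, o) = o - 5*K + K*o
B(4 - 1*1, -2)*(-272) = (-2 - 5*(4 - 1*1) + (4 - 1*1)*(-2))*(-272) = (-2 - 5*(4 - 1) + (4 - 1)*(-2))*(-272) = (-2 - 5*3 + 3*(-2))*(-272) = (-2 - 15 - 6)*(-272) = -23*(-272) = 6256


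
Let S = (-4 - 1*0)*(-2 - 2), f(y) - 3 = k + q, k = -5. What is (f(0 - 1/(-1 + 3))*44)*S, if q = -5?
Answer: -4928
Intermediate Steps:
f(y) = -7 (f(y) = 3 + (-5 - 5) = 3 - 10 = -7)
S = 16 (S = (-4 + 0)*(-4) = -4*(-4) = 16)
(f(0 - 1/(-1 + 3))*44)*S = -7*44*16 = -308*16 = -4928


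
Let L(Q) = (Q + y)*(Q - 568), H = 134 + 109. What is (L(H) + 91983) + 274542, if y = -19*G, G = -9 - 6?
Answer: 194925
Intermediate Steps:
G = -15
H = 243
y = 285 (y = -19*(-15) = 285)
L(Q) = (-568 + Q)*(285 + Q) (L(Q) = (Q + 285)*(Q - 568) = (285 + Q)*(-568 + Q) = (-568 + Q)*(285 + Q))
(L(H) + 91983) + 274542 = ((-161880 + 243**2 - 283*243) + 91983) + 274542 = ((-161880 + 59049 - 68769) + 91983) + 274542 = (-171600 + 91983) + 274542 = -79617 + 274542 = 194925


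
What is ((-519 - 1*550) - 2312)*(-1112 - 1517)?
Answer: 8888649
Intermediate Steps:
((-519 - 1*550) - 2312)*(-1112 - 1517) = ((-519 - 550) - 2312)*(-2629) = (-1069 - 2312)*(-2629) = -3381*(-2629) = 8888649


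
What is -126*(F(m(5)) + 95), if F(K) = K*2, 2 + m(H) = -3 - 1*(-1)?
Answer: -10962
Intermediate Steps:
m(H) = -4 (m(H) = -2 + (-3 - 1*(-1)) = -2 + (-3 + 1) = -2 - 2 = -4)
F(K) = 2*K
-126*(F(m(5)) + 95) = -126*(2*(-4) + 95) = -126*(-8 + 95) = -126*87 = -10962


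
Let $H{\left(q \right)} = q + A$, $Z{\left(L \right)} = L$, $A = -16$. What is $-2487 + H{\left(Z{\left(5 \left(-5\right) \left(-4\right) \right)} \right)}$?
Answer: $-2403$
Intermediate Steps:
$H{\left(q \right)} = -16 + q$ ($H{\left(q \right)} = q - 16 = -16 + q$)
$-2487 + H{\left(Z{\left(5 \left(-5\right) \left(-4\right) \right)} \right)} = -2487 - \left(16 - 5 \left(-5\right) \left(-4\right)\right) = -2487 - -84 = -2487 + \left(-16 + 100\right) = -2487 + 84 = -2403$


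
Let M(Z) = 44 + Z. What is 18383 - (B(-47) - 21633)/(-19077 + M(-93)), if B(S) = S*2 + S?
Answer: 175785742/9563 ≈ 18382.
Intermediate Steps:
B(S) = 3*S (B(S) = 2*S + S = 3*S)
18383 - (B(-47) - 21633)/(-19077 + M(-93)) = 18383 - (3*(-47) - 21633)/(-19077 + (44 - 93)) = 18383 - (-141 - 21633)/(-19077 - 49) = 18383 - (-21774)/(-19126) = 18383 - (-21774)*(-1)/19126 = 18383 - 1*10887/9563 = 18383 - 10887/9563 = 175785742/9563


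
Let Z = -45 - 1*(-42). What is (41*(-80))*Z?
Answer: 9840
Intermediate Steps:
Z = -3 (Z = -45 + 42 = -3)
(41*(-80))*Z = (41*(-80))*(-3) = -3280*(-3) = 9840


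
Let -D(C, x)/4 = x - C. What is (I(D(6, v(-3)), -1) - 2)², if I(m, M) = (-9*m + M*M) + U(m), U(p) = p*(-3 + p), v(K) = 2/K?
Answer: 12327121/81 ≈ 1.5219e+5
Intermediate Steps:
D(C, x) = -4*x + 4*C (D(C, x) = -4*(x - C) = -4*x + 4*C)
I(m, M) = M² - 9*m + m*(-3 + m) (I(m, M) = (-9*m + M*M) + m*(-3 + m) = (-9*m + M²) + m*(-3 + m) = (M² - 9*m) + m*(-3 + m) = M² - 9*m + m*(-3 + m))
(I(D(6, v(-3)), -1) - 2)² = (((-1)² + (-8/(-3) + 4*6)² - 12*(-8/(-3) + 4*6)) - 2)² = ((1 + (-8*(-1)/3 + 24)² - 12*(-8*(-1)/3 + 24)) - 2)² = ((1 + (-4*(-⅔) + 24)² - 12*(-4*(-⅔) + 24)) - 2)² = ((1 + (8/3 + 24)² - 12*(8/3 + 24)) - 2)² = ((1 + (80/3)² - 12*80/3) - 2)² = ((1 + 6400/9 - 320) - 2)² = (3529/9 - 2)² = (3511/9)² = 12327121/81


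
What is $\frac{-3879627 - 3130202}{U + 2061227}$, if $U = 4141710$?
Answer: $- \frac{7009829}{6202937} \approx -1.1301$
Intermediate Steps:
$\frac{-3879627 - 3130202}{U + 2061227} = \frac{-3879627 - 3130202}{4141710 + 2061227} = - \frac{7009829}{6202937}$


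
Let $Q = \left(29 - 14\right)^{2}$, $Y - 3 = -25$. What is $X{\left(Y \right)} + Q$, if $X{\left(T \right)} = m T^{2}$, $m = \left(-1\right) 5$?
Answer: $-2195$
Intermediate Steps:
$m = -5$
$Y = -22$ ($Y = 3 - 25 = -22$)
$X{\left(T \right)} = - 5 T^{2}$
$Q = 225$ ($Q = 15^{2} = 225$)
$X{\left(Y \right)} + Q = - 5 \left(-22\right)^{2} + 225 = \left(-5\right) 484 + 225 = -2420 + 225 = -2195$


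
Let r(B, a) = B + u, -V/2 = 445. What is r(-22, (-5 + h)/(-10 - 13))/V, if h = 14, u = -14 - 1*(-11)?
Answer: 5/178 ≈ 0.028090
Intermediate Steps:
u = -3 (u = -14 + 11 = -3)
V = -890 (V = -2*445 = -890)
r(B, a) = -3 + B (r(B, a) = B - 3 = -3 + B)
r(-22, (-5 + h)/(-10 - 13))/V = (-3 - 22)/(-890) = -25*(-1/890) = 5/178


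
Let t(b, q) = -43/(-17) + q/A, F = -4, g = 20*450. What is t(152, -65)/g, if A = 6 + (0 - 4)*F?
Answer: -53/1122000 ≈ -4.7237e-5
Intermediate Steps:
g = 9000
A = 22 (A = 6 + (0 - 4)*(-4) = 6 - 4*(-4) = 6 + 16 = 22)
t(b, q) = 43/17 + q/22 (t(b, q) = -43/(-17) + q/22 = -43*(-1/17) + q*(1/22) = 43/17 + q/22)
t(152, -65)/g = (43/17 + (1/22)*(-65))/9000 = (43/17 - 65/22)*(1/9000) = -159/374*1/9000 = -53/1122000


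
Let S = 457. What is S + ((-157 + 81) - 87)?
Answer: 294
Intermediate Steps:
S + ((-157 + 81) - 87) = 457 + ((-157 + 81) - 87) = 457 + (-76 - 87) = 457 - 163 = 294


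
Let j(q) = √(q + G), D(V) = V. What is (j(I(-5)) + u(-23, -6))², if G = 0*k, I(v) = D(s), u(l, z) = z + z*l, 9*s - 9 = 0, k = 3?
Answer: 17689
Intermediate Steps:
s = 1 (s = 1 + (⅑)*0 = 1 + 0 = 1)
u(l, z) = z + l*z
I(v) = 1
G = 0 (G = 0*3 = 0)
j(q) = √q (j(q) = √(q + 0) = √q)
(j(I(-5)) + u(-23, -6))² = (√1 - 6*(1 - 23))² = (1 - 6*(-22))² = (1 + 132)² = 133² = 17689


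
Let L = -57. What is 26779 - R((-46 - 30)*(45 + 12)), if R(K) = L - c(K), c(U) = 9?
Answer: 26845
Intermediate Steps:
R(K) = -66 (R(K) = -57 - 1*9 = -57 - 9 = -66)
26779 - R((-46 - 30)*(45 + 12)) = 26779 - 1*(-66) = 26779 + 66 = 26845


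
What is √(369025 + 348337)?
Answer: √717362 ≈ 846.97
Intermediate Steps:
√(369025 + 348337) = √717362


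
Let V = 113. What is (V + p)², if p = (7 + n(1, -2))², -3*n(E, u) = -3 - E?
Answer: 2696164/81 ≈ 33286.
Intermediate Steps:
n(E, u) = 1 + E/3 (n(E, u) = -(-3 - E)/3 = 1 + E/3)
p = 625/9 (p = (7 + (1 + (⅓)*1))² = (7 + (1 + ⅓))² = (7 + 4/3)² = (25/3)² = 625/9 ≈ 69.444)
(V + p)² = (113 + 625/9)² = (1642/9)² = 2696164/81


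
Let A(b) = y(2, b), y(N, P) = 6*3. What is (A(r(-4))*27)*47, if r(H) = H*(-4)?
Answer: 22842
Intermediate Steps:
r(H) = -4*H
y(N, P) = 18
A(b) = 18
(A(r(-4))*27)*47 = (18*27)*47 = 486*47 = 22842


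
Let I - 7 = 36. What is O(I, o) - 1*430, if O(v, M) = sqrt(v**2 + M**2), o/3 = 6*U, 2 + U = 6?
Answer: -430 + sqrt(7033) ≈ -346.14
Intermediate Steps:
I = 43 (I = 7 + 36 = 43)
U = 4 (U = -2 + 6 = 4)
o = 72 (o = 3*(6*4) = 3*24 = 72)
O(v, M) = sqrt(M**2 + v**2)
O(I, o) - 1*430 = sqrt(72**2 + 43**2) - 1*430 = sqrt(5184 + 1849) - 430 = sqrt(7033) - 430 = -430 + sqrt(7033)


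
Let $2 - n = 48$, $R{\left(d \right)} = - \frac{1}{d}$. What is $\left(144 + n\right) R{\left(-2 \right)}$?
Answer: $49$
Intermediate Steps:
$n = -46$ ($n = 2 - 48 = -46$)
$\left(144 + n\right) R{\left(-2 \right)} = \left(144 - 46\right) \left(- \frac{1}{-2}\right) = 98 \left(\left(-1\right) \left(- \frac{1}{2}\right)\right) = 98 \cdot \frac{1}{2} = 49$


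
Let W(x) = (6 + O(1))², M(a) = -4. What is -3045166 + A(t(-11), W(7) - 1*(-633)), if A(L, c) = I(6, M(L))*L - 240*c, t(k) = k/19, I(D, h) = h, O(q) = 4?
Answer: -61200590/19 ≈ -3.2211e+6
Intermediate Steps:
W(x) = 100 (W(x) = (6 + 4)² = 10² = 100)
t(k) = k/19 (t(k) = k*(1/19) = k/19)
A(L, c) = -240*c - 4*L (A(L, c) = -4*L - 240*c = -240*c - 4*L)
-3045166 + A(t(-11), W(7) - 1*(-633)) = -3045166 + (-240*(100 - 1*(-633)) - 4*(-11)/19) = -3045166 + (-240*(100 + 633) - 4*(-11/19)) = -3045166 + (-240*733 + 44/19) = -3045166 + (-175920 + 44/19) = -3045166 - 3342436/19 = -61200590/19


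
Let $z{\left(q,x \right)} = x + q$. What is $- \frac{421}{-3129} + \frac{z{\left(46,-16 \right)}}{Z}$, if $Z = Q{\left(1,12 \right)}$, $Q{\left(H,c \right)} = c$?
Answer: $\frac{16487}{6258} \approx 2.6345$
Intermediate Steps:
$Z = 12$
$z{\left(q,x \right)} = q + x$
$- \frac{421}{-3129} + \frac{z{\left(46,-16 \right)}}{Z} = - \frac{421}{-3129} + \frac{46 - 16}{12} = \left(-421\right) \left(- \frac{1}{3129}\right) + 30 \cdot \frac{1}{12} = \frac{421}{3129} + \frac{5}{2} = \frac{16487}{6258}$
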